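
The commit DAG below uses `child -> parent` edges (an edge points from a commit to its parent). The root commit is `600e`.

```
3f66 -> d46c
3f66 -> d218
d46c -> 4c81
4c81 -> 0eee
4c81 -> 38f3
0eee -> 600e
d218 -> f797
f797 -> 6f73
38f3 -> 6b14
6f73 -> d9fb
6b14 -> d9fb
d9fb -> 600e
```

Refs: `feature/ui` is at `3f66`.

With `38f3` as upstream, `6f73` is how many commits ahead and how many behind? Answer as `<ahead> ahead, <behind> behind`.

Reachable from 6f73: {600e, 6f73, d9fb}.
Reachable from 38f3: {38f3, 600e, 6b14, d9fb}.
Only in 6f73's history (ahead): {6f73} — 1.
Only in 38f3's history (behind): {38f3, 6b14} — 2.

1 ahead, 2 behind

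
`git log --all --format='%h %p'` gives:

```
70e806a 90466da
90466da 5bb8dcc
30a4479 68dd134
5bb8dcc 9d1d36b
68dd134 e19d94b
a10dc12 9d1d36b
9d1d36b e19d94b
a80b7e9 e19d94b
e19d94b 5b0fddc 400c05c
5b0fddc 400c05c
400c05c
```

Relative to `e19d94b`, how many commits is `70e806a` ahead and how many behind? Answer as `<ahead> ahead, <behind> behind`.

Reachable from 70e806a: {400c05c, 5b0fddc, 5bb8dcc, 70e806a, 90466da, 9d1d36b, e19d94b}.
Reachable from e19d94b: {400c05c, 5b0fddc, e19d94b}.
Only in 70e806a's history (ahead): {5bb8dcc, 70e806a, 90466da, 9d1d36b} — 4.
Only in e19d94b's history (behind): {} — 0.

4 ahead, 0 behind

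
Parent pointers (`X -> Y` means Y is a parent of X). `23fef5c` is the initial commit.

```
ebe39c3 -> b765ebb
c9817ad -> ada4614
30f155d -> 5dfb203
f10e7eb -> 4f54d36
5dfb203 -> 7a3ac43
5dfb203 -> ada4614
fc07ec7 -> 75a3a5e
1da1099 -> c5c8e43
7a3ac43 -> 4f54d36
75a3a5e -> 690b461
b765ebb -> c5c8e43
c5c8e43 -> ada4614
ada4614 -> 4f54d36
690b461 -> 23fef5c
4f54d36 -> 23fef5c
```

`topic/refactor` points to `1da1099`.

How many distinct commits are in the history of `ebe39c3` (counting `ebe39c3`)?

6

Walking parent pointers from ebe39c3: reachable set = {23fef5c, 4f54d36, ada4614, b765ebb, c5c8e43, ebe39c3}.
That is 6 commits.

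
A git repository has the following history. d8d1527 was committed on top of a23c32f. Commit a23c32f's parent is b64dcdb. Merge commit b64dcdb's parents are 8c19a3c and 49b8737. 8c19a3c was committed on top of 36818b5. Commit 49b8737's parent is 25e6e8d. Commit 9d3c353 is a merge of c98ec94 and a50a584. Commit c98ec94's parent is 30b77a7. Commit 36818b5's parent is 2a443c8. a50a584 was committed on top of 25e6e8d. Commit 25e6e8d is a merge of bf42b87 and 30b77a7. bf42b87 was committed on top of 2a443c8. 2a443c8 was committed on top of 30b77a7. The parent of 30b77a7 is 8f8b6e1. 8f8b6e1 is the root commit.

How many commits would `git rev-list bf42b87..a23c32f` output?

Reachable from a23c32f: {25e6e8d, 2a443c8, 30b77a7, 36818b5, 49b8737, 8c19a3c, 8f8b6e1, a23c32f, b64dcdb, bf42b87}.
Reachable from bf42b87: {2a443c8, 30b77a7, 8f8b6e1, bf42b87}.
In a23c32f's history but not bf42b87's: {25e6e8d, 36818b5, 49b8737, 8c19a3c, a23c32f, b64dcdb} — 6 commits.

6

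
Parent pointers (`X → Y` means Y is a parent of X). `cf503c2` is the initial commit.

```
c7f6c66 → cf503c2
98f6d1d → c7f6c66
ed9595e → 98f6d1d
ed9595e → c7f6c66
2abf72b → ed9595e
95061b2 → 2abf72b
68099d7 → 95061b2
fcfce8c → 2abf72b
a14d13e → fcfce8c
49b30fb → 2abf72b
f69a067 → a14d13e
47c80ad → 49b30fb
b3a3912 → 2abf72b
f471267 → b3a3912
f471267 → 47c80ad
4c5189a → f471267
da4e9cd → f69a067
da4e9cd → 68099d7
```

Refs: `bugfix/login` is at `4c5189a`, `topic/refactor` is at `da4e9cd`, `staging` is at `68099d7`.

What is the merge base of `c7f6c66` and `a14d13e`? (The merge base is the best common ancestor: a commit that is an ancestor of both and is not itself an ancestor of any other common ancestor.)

Ancestors of c7f6c66: {c7f6c66, cf503c2}.
Ancestors of a14d13e: {2abf72b, 98f6d1d, a14d13e, c7f6c66, cf503c2, ed9595e, fcfce8c}.
Common ancestors: {c7f6c66, cf503c2}.
Among these, c7f6c66 is not an ancestor of any other common ancestor — it is the merge base.

c7f6c66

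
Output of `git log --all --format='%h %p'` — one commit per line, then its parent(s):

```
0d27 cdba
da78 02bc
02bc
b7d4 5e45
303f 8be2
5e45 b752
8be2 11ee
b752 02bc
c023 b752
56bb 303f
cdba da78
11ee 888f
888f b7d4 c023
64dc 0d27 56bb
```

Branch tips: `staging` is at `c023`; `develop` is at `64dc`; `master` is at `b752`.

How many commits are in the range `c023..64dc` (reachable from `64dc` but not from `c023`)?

11

Reachable from 64dc: {02bc, 0d27, 11ee, 303f, 56bb, 5e45, 64dc, 888f, 8be2, b752, b7d4, c023, cdba, da78}.
Reachable from c023: {02bc, b752, c023}.
In 64dc's history but not c023's: {0d27, 11ee, 303f, 56bb, 5e45, 64dc, 888f, 8be2, b7d4, cdba, da78} — 11 commits.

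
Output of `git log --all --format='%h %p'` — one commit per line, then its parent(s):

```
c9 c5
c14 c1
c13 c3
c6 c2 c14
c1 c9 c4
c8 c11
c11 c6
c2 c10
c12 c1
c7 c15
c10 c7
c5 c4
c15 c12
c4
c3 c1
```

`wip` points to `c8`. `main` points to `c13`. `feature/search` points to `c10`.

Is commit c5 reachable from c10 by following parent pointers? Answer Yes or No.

Ancestors of c10 (commits reachable by following parents): {c1, c10, c12, c15, c4, c5, c7, c9}.
c5 is in that set, so it is an ancestor of c10.

Yes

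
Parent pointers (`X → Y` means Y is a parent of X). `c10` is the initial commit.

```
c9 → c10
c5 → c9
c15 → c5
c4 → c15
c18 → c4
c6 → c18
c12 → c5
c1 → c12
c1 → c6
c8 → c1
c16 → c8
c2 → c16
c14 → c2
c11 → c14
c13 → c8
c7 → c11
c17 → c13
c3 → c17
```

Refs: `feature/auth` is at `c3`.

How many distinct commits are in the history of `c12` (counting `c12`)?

Walking parent pointers from c12: reachable set = {c10, c12, c5, c9}.
That is 4 commits.

4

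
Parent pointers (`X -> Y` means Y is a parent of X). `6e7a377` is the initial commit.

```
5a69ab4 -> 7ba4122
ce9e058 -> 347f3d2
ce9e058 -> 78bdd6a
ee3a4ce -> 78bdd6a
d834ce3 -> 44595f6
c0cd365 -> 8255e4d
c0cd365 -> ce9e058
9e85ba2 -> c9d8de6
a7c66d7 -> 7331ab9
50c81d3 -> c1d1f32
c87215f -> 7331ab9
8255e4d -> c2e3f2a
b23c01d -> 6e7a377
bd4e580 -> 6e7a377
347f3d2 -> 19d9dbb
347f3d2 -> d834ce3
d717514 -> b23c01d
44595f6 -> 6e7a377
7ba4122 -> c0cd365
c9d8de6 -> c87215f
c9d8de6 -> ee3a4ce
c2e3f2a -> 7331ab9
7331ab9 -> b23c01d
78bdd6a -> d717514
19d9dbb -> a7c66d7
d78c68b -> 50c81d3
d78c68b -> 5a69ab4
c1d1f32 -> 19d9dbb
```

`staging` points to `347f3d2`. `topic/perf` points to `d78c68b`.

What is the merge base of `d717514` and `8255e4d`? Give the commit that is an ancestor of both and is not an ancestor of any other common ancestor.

Ancestors of d717514: {6e7a377, b23c01d, d717514}.
Ancestors of 8255e4d: {6e7a377, 7331ab9, 8255e4d, b23c01d, c2e3f2a}.
Common ancestors: {6e7a377, b23c01d}.
Among these, b23c01d is not an ancestor of any other common ancestor — it is the merge base.

b23c01d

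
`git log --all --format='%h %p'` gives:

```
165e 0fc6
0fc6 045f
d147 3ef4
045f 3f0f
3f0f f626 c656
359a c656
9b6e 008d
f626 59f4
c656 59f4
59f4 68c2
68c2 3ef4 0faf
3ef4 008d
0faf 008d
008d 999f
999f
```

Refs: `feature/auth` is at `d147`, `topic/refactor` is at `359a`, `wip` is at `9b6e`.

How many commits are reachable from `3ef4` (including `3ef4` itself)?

Walking parent pointers from 3ef4: reachable set = {008d, 3ef4, 999f}.
That is 3 commits.

3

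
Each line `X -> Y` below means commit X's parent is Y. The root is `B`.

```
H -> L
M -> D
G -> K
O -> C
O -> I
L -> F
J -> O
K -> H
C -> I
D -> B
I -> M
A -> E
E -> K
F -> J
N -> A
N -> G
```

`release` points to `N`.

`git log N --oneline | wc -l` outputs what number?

Walking parent pointers from N: reachable set = {A, B, C, D, E, F, G, H, I, J, K, L, M, N, O}.
That is 15 commits.

15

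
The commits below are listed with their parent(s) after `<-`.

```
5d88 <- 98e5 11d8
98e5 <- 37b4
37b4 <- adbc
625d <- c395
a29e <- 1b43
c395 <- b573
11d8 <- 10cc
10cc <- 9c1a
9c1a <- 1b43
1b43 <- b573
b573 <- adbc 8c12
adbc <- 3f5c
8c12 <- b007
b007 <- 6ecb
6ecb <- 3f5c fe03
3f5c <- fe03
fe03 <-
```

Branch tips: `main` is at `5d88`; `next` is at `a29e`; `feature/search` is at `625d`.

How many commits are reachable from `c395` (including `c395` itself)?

8

Walking parent pointers from c395: reachable set = {3f5c, 6ecb, 8c12, adbc, b007, b573, c395, fe03}.
That is 8 commits.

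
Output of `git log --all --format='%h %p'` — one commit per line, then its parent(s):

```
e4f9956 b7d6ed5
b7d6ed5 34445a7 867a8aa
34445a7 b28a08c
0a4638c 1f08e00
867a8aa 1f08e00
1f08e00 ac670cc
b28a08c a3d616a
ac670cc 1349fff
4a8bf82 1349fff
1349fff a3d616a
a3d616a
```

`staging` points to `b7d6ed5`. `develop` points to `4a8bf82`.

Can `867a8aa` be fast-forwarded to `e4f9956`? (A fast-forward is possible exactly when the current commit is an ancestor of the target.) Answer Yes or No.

Yes

A fast-forward from 867a8aa to e4f9956 is possible iff 867a8aa is an ancestor of e4f9956.
Ancestors of e4f9956: {1349fff, 1f08e00, 34445a7, 867a8aa, a3d616a, ac670cc, b28a08c, b7d6ed5, e4f9956}.
867a8aa is among them, so fast-forward is possible.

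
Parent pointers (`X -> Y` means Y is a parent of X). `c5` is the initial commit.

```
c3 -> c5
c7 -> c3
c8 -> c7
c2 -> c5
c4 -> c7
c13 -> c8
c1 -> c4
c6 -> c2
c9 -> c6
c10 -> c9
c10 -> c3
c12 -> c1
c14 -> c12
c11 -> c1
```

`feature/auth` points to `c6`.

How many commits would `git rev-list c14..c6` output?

Reachable from c6: {c2, c5, c6}.
Reachable from c14: {c1, c12, c14, c3, c4, c5, c7}.
In c6's history but not c14's: {c2, c6} — 2 commits.

2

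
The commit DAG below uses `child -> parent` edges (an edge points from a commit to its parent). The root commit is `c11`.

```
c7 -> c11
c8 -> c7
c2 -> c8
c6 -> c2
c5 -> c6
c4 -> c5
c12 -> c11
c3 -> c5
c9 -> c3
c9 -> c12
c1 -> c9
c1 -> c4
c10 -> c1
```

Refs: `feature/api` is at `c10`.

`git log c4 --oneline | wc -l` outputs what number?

Walking parent pointers from c4: reachable set = {c11, c2, c4, c5, c6, c7, c8}.
That is 7 commits.

7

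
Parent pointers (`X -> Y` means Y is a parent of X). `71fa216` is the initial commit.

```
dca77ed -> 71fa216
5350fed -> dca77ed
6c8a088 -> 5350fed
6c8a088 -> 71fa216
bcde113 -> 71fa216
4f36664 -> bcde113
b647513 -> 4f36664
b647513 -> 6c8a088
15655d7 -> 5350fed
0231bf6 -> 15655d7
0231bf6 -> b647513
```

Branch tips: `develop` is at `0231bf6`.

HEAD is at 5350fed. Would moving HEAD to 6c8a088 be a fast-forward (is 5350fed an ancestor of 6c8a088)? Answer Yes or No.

A fast-forward from 5350fed to 6c8a088 is possible iff 5350fed is an ancestor of 6c8a088.
Ancestors of 6c8a088: {5350fed, 6c8a088, 71fa216, dca77ed}.
5350fed is among them, so fast-forward is possible.

Yes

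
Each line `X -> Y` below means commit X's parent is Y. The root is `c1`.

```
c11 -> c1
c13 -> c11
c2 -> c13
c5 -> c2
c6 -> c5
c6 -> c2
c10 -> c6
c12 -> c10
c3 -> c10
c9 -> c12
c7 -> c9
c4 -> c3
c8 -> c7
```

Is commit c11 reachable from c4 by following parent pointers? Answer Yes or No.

Yes

Ancestors of c4 (commits reachable by following parents): {c1, c10, c11, c13, c2, c3, c4, c5, c6}.
c11 is in that set, so it is an ancestor of c4.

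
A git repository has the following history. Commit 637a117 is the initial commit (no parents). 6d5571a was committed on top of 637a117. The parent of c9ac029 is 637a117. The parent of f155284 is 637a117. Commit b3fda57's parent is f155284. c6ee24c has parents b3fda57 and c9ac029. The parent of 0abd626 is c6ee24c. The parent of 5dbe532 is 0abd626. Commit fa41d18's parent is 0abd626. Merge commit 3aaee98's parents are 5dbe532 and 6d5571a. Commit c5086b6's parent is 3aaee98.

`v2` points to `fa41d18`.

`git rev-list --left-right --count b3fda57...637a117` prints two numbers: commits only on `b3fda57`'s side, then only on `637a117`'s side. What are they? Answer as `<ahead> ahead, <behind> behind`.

Reachable from b3fda57: {637a117, b3fda57, f155284}.
Reachable from 637a117: {637a117}.
Only in b3fda57's history (ahead): {b3fda57, f155284} — 2.
Only in 637a117's history (behind): {} — 0.

2 ahead, 0 behind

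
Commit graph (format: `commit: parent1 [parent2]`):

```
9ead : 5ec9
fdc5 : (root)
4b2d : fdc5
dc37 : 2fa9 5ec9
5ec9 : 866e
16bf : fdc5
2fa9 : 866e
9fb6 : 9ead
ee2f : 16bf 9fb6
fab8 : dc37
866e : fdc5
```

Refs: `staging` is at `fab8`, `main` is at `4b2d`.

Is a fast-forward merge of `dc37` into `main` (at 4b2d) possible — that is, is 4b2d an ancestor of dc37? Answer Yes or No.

A fast-forward from 4b2d to dc37 is possible iff 4b2d is an ancestor of dc37.
Ancestors of dc37: {2fa9, 5ec9, 866e, dc37, fdc5}.
4b2d is not among them, so fast-forward is not possible.

No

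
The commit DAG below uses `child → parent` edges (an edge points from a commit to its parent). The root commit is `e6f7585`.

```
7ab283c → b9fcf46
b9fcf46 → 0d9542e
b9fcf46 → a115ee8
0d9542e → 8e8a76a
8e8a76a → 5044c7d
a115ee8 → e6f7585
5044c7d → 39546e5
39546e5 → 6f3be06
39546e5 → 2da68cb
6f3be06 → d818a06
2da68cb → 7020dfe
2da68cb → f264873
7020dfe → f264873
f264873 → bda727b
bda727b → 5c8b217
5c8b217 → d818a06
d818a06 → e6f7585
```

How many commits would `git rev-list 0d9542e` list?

Walking parent pointers from 0d9542e: reachable set = {0d9542e, 2da68cb, 39546e5, 5044c7d, 5c8b217, 6f3be06, 7020dfe, 8e8a76a, bda727b, d818a06, e6f7585, f264873}.
That is 12 commits.

12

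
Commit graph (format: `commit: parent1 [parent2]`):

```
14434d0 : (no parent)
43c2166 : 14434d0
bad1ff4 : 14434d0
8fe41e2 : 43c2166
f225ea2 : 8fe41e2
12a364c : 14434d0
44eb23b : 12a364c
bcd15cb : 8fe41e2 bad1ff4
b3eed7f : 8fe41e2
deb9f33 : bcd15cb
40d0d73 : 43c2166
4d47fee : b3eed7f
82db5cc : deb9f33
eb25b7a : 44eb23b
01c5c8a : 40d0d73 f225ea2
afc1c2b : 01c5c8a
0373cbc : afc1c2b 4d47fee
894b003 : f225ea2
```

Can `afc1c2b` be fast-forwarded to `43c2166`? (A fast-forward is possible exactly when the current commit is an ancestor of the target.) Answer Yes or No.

A fast-forward from afc1c2b to 43c2166 is possible iff afc1c2b is an ancestor of 43c2166.
Ancestors of 43c2166: {14434d0, 43c2166}.
afc1c2b is not among them, so fast-forward is not possible.

No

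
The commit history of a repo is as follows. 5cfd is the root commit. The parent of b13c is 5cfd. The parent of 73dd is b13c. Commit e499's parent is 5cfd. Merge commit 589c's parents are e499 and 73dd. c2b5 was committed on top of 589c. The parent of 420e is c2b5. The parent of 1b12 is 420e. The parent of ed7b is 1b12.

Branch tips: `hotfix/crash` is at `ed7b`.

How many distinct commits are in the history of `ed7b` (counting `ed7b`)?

Walking parent pointers from ed7b: reachable set = {1b12, 420e, 589c, 5cfd, 73dd, b13c, c2b5, e499, ed7b}.
That is 9 commits.

9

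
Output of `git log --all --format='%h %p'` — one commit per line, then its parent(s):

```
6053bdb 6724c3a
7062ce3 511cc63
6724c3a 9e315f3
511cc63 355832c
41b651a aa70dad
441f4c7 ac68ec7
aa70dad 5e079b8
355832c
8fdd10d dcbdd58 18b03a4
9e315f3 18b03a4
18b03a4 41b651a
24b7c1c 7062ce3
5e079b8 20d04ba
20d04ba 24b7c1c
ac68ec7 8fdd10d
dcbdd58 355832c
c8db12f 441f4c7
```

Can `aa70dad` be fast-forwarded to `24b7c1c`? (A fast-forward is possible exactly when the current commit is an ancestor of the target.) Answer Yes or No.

A fast-forward from aa70dad to 24b7c1c is possible iff aa70dad is an ancestor of 24b7c1c.
Ancestors of 24b7c1c: {24b7c1c, 355832c, 511cc63, 7062ce3}.
aa70dad is not among them, so fast-forward is not possible.

No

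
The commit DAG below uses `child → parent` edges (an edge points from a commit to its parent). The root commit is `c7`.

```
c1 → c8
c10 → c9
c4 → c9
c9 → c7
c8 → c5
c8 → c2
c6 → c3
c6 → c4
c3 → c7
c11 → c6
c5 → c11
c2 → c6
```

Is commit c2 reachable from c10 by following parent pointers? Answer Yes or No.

No

Ancestors of c10: {c10, c7, c9}.
c2 is not in that set, so it is not an ancestor of c10.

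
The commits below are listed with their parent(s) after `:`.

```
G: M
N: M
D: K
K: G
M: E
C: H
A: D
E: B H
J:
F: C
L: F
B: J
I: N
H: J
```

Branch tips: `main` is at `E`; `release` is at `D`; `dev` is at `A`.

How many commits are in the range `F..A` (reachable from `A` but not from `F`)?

Reachable from A: {A, B, D, E, G, H, J, K, M}.
Reachable from F: {C, F, H, J}.
In A's history but not F's: {A, B, D, E, G, K, M} — 7 commits.

7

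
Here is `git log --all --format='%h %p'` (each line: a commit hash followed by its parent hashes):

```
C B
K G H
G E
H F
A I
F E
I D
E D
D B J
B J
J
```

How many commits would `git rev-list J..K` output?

7

Reachable from K: {B, D, E, F, G, H, J, K}.
Reachable from J: {J}.
In K's history but not J's: {B, D, E, F, G, H, K} — 7 commits.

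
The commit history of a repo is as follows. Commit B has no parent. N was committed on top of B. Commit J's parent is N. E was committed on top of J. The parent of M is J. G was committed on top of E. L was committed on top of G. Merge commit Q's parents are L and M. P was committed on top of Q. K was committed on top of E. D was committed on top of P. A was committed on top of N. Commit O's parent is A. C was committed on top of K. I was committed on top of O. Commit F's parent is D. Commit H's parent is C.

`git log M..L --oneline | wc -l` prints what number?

Reachable from L: {B, E, G, J, L, N}.
Reachable from M: {B, J, M, N}.
In L's history but not M's: {E, G, L} — 3 commits.

3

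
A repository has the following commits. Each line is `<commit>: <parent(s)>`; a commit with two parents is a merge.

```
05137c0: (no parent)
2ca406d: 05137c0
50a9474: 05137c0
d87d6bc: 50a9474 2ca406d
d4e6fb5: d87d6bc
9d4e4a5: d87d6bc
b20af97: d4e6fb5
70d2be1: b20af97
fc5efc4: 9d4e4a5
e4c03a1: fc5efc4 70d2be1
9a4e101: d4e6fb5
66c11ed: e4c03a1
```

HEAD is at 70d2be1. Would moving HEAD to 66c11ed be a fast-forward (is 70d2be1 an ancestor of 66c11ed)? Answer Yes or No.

A fast-forward from 70d2be1 to 66c11ed is possible iff 70d2be1 is an ancestor of 66c11ed.
Ancestors of 66c11ed: {05137c0, 2ca406d, 50a9474, 66c11ed, 70d2be1, 9d4e4a5, b20af97, d4e6fb5, d87d6bc, e4c03a1, fc5efc4}.
70d2be1 is among them, so fast-forward is possible.

Yes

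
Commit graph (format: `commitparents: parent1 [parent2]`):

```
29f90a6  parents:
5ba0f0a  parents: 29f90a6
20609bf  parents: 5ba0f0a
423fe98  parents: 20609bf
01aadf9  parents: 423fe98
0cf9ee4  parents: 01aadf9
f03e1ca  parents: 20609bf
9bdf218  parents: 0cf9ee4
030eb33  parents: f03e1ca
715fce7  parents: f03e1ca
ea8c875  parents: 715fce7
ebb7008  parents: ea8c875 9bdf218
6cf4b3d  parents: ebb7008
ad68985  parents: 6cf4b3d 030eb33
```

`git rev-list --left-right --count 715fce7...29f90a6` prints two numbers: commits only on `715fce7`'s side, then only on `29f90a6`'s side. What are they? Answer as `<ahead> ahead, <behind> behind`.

4 ahead, 0 behind

Reachable from 715fce7: {20609bf, 29f90a6, 5ba0f0a, 715fce7, f03e1ca}.
Reachable from 29f90a6: {29f90a6}.
Only in 715fce7's history (ahead): {20609bf, 5ba0f0a, 715fce7, f03e1ca} — 4.
Only in 29f90a6's history (behind): {} — 0.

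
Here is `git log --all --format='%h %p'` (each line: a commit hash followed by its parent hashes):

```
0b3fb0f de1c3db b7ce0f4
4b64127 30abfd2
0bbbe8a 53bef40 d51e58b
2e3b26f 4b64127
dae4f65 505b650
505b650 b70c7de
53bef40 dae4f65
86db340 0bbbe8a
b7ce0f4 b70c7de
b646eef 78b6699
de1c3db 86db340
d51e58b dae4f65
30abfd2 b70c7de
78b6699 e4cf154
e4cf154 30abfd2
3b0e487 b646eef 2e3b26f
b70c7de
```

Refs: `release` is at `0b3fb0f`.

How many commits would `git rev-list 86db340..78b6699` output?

Reachable from 78b6699: {30abfd2, 78b6699, b70c7de, e4cf154}.
Reachable from 86db340: {0bbbe8a, 505b650, 53bef40, 86db340, b70c7de, d51e58b, dae4f65}.
In 78b6699's history but not 86db340's: {30abfd2, 78b6699, e4cf154} — 3 commits.

3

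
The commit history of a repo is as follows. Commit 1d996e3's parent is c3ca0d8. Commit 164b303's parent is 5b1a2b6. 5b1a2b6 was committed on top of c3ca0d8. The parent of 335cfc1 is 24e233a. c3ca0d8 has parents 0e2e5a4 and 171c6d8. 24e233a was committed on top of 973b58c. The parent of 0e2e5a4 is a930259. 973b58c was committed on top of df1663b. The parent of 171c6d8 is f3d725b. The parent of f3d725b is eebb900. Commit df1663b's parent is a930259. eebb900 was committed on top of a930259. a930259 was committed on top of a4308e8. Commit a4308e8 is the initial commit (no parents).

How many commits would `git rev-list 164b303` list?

9

Walking parent pointers from 164b303: reachable set = {0e2e5a4, 164b303, 171c6d8, 5b1a2b6, a4308e8, a930259, c3ca0d8, eebb900, f3d725b}.
That is 9 commits.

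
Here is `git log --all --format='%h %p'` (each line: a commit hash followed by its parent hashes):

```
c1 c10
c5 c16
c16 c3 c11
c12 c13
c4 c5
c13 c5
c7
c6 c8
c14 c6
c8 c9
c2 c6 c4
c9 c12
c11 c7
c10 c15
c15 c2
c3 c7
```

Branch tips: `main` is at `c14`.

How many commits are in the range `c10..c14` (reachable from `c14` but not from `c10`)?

1

Reachable from c14: {c11, c12, c13, c14, c16, c3, c5, c6, c7, c8, c9}.
Reachable from c10: {c10, c11, c12, c13, c15, c16, c2, c3, c4, c5, c6, c7, c8, c9}.
In c14's history but not c10's: {c14} — 1 commit.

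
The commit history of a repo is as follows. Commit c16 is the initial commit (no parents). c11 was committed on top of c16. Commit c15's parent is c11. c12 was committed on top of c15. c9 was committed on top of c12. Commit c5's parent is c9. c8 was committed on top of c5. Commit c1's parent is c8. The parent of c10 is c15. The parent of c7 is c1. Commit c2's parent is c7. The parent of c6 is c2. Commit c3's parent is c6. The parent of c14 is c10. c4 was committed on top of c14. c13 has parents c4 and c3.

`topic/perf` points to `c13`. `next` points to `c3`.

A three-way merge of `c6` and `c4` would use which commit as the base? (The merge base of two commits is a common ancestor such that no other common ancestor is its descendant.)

Ancestors of c6: {c1, c11, c12, c15, c16, c2, c5, c6, c7, c8, c9}.
Ancestors of c4: {c10, c11, c14, c15, c16, c4}.
Common ancestors: {c11, c15, c16}.
Among these, c15 is not an ancestor of any other common ancestor — it is the merge base.

c15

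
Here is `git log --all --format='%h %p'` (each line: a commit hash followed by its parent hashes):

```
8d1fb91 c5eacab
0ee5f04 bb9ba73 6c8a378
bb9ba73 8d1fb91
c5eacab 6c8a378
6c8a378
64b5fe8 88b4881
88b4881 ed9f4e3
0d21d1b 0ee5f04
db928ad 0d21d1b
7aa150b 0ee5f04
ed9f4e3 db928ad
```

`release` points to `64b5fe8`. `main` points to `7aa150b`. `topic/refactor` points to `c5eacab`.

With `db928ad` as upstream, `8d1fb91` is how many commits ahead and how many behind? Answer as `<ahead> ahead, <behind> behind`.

Reachable from 8d1fb91: {6c8a378, 8d1fb91, c5eacab}.
Reachable from db928ad: {0d21d1b, 0ee5f04, 6c8a378, 8d1fb91, bb9ba73, c5eacab, db928ad}.
Only in 8d1fb91's history (ahead): {} — 0.
Only in db928ad's history (behind): {0d21d1b, 0ee5f04, bb9ba73, db928ad} — 4.

0 ahead, 4 behind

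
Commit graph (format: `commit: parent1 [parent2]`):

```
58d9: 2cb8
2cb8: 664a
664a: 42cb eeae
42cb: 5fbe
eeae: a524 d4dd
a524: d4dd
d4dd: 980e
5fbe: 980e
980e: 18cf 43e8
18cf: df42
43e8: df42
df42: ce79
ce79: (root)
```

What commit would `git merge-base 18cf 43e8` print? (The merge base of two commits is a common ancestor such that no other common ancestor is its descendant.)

df42

Ancestors of 18cf: {18cf, ce79, df42}.
Ancestors of 43e8: {43e8, ce79, df42}.
Common ancestors: {ce79, df42}.
Among these, df42 is not an ancestor of any other common ancestor — it is the merge base.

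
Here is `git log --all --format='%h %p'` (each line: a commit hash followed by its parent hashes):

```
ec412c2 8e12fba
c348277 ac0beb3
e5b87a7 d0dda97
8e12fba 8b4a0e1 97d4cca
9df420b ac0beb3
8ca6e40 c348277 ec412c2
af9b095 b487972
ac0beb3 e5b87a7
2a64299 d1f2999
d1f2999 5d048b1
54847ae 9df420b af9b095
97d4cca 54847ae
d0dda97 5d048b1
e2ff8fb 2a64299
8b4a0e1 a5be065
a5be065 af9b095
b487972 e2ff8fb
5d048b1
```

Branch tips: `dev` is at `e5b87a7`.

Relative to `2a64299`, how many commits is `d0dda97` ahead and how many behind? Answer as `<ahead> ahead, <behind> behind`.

1 ahead, 2 behind

Reachable from d0dda97: {5d048b1, d0dda97}.
Reachable from 2a64299: {2a64299, 5d048b1, d1f2999}.
Only in d0dda97's history (ahead): {d0dda97} — 1.
Only in 2a64299's history (behind): {2a64299, d1f2999} — 2.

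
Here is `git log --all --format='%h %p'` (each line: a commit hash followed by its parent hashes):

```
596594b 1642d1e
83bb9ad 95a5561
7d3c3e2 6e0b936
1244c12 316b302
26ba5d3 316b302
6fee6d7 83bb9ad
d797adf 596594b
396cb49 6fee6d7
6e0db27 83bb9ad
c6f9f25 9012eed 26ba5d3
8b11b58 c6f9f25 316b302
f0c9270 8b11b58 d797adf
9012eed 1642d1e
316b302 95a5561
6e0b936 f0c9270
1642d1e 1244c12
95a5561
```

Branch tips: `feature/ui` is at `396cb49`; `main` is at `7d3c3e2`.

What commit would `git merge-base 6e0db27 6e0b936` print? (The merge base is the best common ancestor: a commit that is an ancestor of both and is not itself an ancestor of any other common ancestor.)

Ancestors of 6e0db27: {6e0db27, 83bb9ad, 95a5561}.
Ancestors of 6e0b936: {1244c12, 1642d1e, 26ba5d3, 316b302, 596594b, 6e0b936, 8b11b58, 9012eed, 95a5561, c6f9f25, d797adf, f0c9270}.
Common ancestors: {95a5561}.
The only common ancestor is 95a5561, so it is the merge base.

95a5561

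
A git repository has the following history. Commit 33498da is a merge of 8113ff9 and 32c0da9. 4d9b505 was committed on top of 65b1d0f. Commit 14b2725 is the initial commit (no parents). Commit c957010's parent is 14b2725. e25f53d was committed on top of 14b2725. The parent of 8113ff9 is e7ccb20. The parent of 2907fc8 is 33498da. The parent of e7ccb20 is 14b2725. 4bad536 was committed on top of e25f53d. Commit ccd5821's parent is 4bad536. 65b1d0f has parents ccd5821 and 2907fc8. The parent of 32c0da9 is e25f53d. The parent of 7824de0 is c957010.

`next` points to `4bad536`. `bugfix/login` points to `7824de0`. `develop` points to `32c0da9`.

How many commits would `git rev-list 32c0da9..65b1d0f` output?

Reachable from 65b1d0f: {14b2725, 2907fc8, 32c0da9, 33498da, 4bad536, 65b1d0f, 8113ff9, ccd5821, e25f53d, e7ccb20}.
Reachable from 32c0da9: {14b2725, 32c0da9, e25f53d}.
In 65b1d0f's history but not 32c0da9's: {2907fc8, 33498da, 4bad536, 65b1d0f, 8113ff9, ccd5821, e7ccb20} — 7 commits.

7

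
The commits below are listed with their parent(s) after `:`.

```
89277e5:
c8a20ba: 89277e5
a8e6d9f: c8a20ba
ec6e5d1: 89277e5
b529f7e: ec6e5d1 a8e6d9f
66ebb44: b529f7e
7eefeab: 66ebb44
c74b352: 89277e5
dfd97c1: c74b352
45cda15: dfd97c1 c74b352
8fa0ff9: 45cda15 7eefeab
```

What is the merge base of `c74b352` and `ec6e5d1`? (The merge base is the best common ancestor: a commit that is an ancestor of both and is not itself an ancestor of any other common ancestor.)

Ancestors of c74b352: {89277e5, c74b352}.
Ancestors of ec6e5d1: {89277e5, ec6e5d1}.
Common ancestors: {89277e5}.
The only common ancestor is 89277e5, so it is the merge base.

89277e5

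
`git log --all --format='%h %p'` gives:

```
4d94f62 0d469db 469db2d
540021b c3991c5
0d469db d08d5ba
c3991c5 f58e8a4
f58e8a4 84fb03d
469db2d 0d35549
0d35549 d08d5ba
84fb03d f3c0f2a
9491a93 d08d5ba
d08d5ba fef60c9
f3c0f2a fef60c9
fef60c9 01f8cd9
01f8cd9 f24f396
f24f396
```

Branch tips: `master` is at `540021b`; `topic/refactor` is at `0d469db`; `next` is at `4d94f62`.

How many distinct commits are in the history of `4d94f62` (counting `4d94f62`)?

Walking parent pointers from 4d94f62: reachable set = {01f8cd9, 0d35549, 0d469db, 469db2d, 4d94f62, d08d5ba, f24f396, fef60c9}.
That is 8 commits.

8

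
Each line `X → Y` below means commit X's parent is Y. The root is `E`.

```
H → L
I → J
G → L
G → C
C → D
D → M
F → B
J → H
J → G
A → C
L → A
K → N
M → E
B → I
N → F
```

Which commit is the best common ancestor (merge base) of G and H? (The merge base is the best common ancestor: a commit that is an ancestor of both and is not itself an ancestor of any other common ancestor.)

L

Ancestors of G: {A, C, D, E, G, L, M}.
Ancestors of H: {A, C, D, E, H, L, M}.
Common ancestors: {A, C, D, E, L, M}.
Among these, L is not an ancestor of any other common ancestor — it is the merge base.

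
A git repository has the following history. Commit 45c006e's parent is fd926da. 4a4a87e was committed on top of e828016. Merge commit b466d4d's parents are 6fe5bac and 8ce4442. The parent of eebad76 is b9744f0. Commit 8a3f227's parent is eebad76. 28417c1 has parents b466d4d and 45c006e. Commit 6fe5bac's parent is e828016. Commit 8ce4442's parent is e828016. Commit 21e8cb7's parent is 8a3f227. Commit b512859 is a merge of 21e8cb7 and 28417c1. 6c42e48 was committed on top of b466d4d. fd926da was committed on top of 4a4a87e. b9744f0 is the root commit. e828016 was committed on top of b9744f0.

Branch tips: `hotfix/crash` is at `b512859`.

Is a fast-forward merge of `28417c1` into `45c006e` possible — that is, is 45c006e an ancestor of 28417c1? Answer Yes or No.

Yes

A fast-forward from 45c006e to 28417c1 is possible iff 45c006e is an ancestor of 28417c1.
Ancestors of 28417c1: {28417c1, 45c006e, 4a4a87e, 6fe5bac, 8ce4442, b466d4d, b9744f0, e828016, fd926da}.
45c006e is among them, so fast-forward is possible.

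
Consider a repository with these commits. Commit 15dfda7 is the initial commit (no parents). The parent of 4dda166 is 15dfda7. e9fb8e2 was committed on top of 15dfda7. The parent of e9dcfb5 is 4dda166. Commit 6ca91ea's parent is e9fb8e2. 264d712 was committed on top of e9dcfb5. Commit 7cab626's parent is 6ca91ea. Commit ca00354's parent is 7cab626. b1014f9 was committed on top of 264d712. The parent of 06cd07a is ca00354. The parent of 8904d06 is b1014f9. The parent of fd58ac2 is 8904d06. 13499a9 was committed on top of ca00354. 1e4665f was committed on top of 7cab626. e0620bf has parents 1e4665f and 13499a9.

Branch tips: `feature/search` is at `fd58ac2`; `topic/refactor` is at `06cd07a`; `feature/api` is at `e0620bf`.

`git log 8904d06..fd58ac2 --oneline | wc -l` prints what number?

Reachable from fd58ac2: {15dfda7, 264d712, 4dda166, 8904d06, b1014f9, e9dcfb5, fd58ac2}.
Reachable from 8904d06: {15dfda7, 264d712, 4dda166, 8904d06, b1014f9, e9dcfb5}.
In fd58ac2's history but not 8904d06's: {fd58ac2} — 1 commit.

1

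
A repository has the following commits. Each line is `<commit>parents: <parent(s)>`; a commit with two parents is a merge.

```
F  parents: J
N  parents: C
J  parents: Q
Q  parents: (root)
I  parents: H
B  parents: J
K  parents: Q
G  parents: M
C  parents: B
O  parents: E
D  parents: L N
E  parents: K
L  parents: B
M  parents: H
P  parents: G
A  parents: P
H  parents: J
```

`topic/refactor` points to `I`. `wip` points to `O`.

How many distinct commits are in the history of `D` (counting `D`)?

Walking parent pointers from D: reachable set = {B, C, D, J, L, N, Q}.
That is 7 commits.

7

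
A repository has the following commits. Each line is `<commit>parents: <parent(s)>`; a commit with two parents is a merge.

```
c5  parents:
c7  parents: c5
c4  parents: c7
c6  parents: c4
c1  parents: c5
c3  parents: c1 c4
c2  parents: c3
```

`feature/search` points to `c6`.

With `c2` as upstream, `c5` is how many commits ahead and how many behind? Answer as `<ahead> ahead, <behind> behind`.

Reachable from c5: {c5}.
Reachable from c2: {c1, c2, c3, c4, c5, c7}.
Only in c5's history (ahead): {} — 0.
Only in c2's history (behind): {c1, c2, c3, c4, c7} — 5.

0 ahead, 5 behind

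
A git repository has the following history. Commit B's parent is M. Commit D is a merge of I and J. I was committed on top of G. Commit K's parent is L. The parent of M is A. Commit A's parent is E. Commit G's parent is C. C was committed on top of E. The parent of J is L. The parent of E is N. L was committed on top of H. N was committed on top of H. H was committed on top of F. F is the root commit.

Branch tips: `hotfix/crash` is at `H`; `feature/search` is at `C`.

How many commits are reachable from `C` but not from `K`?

Reachable from C: {C, E, F, H, N}.
Reachable from K: {F, H, K, L}.
In C's history but not K's: {C, E, N} — 3 commits.

3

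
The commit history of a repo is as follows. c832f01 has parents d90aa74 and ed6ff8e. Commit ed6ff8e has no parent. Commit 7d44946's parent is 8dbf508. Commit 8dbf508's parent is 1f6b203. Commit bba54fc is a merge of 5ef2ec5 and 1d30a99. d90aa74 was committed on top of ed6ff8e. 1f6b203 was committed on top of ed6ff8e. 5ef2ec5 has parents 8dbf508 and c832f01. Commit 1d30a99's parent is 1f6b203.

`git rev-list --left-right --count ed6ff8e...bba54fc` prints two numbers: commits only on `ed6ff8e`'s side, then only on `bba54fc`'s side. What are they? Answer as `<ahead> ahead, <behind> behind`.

0 ahead, 7 behind

Reachable from ed6ff8e: {ed6ff8e}.
Reachable from bba54fc: {1d30a99, 1f6b203, 5ef2ec5, 8dbf508, bba54fc, c832f01, d90aa74, ed6ff8e}.
Only in ed6ff8e's history (ahead): {} — 0.
Only in bba54fc's history (behind): {1d30a99, 1f6b203, 5ef2ec5, 8dbf508, bba54fc, c832f01, d90aa74} — 7.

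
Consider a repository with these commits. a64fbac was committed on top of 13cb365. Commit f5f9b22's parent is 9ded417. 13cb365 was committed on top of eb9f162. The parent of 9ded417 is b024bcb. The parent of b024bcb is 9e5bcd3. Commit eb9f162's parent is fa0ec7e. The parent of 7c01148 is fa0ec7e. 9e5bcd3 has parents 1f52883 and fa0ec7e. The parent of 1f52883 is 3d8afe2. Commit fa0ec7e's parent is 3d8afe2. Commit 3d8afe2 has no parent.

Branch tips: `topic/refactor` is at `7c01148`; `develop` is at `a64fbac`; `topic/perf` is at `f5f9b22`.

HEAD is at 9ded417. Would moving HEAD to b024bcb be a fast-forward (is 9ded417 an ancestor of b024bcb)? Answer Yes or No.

No

A fast-forward from 9ded417 to b024bcb is possible iff 9ded417 is an ancestor of b024bcb.
Ancestors of b024bcb: {1f52883, 3d8afe2, 9e5bcd3, b024bcb, fa0ec7e}.
9ded417 is not among them, so fast-forward is not possible.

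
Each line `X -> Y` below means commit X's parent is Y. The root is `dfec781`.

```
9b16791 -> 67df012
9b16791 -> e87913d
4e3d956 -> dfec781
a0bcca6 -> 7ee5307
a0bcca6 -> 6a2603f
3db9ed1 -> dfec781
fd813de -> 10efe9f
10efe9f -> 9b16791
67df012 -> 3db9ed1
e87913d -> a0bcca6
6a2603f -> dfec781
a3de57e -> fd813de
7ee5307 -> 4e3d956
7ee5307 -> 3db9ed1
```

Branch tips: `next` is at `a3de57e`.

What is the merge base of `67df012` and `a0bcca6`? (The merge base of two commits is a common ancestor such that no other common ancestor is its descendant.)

Ancestors of 67df012: {3db9ed1, 67df012, dfec781}.
Ancestors of a0bcca6: {3db9ed1, 4e3d956, 6a2603f, 7ee5307, a0bcca6, dfec781}.
Common ancestors: {3db9ed1, dfec781}.
Among these, 3db9ed1 is not an ancestor of any other common ancestor — it is the merge base.

3db9ed1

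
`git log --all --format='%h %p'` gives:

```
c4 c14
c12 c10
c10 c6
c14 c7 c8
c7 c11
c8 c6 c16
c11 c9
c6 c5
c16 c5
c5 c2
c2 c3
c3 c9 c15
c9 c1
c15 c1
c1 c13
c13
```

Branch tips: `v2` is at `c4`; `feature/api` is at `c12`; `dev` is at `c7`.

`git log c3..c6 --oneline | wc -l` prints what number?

3

Reachable from c6: {c1, c13, c15, c2, c3, c5, c6, c9}.
Reachable from c3: {c1, c13, c15, c3, c9}.
In c6's history but not c3's: {c2, c5, c6} — 3 commits.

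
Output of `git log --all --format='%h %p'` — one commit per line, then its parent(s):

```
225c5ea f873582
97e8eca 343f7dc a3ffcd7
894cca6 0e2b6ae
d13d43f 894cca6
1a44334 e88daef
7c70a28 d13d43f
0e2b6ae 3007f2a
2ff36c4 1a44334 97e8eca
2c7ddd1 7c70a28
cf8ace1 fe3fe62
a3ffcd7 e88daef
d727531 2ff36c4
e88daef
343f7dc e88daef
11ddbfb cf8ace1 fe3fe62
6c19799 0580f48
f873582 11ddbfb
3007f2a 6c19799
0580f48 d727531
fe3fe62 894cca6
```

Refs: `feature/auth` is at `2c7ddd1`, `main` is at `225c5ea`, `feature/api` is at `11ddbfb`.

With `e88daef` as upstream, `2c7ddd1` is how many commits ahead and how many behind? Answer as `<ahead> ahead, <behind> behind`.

14 ahead, 0 behind

Reachable from 2c7ddd1: {0580f48, 0e2b6ae, 1a44334, 2c7ddd1, 2ff36c4, 3007f2a, 343f7dc, 6c19799, 7c70a28, 894cca6, 97e8eca, a3ffcd7, d13d43f, d727531, e88daef}.
Reachable from e88daef: {e88daef}.
Only in 2c7ddd1's history (ahead): {0580f48, 0e2b6ae, 1a44334, 2c7ddd1, 2ff36c4, 3007f2a, 343f7dc, 6c19799, 7c70a28, 894cca6, 97e8eca, a3ffcd7, d13d43f, d727531} — 14.
Only in e88daef's history (behind): {} — 0.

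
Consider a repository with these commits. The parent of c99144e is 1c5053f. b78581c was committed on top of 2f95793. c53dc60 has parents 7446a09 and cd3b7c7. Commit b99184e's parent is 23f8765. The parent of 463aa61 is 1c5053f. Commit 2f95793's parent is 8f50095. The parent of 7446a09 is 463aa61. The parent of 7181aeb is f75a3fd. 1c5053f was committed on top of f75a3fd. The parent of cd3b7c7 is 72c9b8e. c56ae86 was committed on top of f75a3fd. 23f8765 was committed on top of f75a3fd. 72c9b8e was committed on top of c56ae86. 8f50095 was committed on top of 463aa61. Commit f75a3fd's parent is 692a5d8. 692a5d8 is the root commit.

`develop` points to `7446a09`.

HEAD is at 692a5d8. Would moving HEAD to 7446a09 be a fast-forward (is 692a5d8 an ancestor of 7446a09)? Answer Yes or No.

Yes

A fast-forward from 692a5d8 to 7446a09 is possible iff 692a5d8 is an ancestor of 7446a09.
Ancestors of 7446a09: {1c5053f, 463aa61, 692a5d8, 7446a09, f75a3fd}.
692a5d8 is among them, so fast-forward is possible.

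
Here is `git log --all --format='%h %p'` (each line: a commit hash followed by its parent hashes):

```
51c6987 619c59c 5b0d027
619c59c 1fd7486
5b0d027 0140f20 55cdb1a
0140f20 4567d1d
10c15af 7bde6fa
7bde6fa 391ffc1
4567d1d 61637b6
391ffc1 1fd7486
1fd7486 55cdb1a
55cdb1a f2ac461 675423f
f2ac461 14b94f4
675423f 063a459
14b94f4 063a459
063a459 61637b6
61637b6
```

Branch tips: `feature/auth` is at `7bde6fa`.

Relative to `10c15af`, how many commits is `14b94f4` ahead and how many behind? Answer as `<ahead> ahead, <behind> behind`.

Reachable from 14b94f4: {063a459, 14b94f4, 61637b6}.
Reachable from 10c15af: {063a459, 10c15af, 14b94f4, 1fd7486, 391ffc1, 55cdb1a, 61637b6, 675423f, 7bde6fa, f2ac461}.
Only in 14b94f4's history (ahead): {} — 0.
Only in 10c15af's history (behind): {10c15af, 1fd7486, 391ffc1, 55cdb1a, 675423f, 7bde6fa, f2ac461} — 7.

0 ahead, 7 behind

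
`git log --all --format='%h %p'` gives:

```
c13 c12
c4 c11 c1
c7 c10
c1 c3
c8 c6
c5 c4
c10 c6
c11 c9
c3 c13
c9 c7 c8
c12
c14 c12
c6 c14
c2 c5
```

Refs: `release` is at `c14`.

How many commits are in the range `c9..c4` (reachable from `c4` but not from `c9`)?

5

Reachable from c4: {c1, c10, c11, c12, c13, c14, c3, c4, c6, c7, c8, c9}.
Reachable from c9: {c10, c12, c14, c6, c7, c8, c9}.
In c4's history but not c9's: {c1, c11, c13, c3, c4} — 5 commits.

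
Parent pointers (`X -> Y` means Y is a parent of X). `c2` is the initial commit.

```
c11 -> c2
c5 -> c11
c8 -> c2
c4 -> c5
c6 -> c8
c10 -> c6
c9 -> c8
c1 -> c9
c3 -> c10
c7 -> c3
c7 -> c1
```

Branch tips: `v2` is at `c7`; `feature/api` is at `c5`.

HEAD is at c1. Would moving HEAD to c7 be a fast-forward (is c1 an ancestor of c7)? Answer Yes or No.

A fast-forward from c1 to c7 is possible iff c1 is an ancestor of c7.
Ancestors of c7: {c1, c10, c2, c3, c6, c7, c8, c9}.
c1 is among them, so fast-forward is possible.

Yes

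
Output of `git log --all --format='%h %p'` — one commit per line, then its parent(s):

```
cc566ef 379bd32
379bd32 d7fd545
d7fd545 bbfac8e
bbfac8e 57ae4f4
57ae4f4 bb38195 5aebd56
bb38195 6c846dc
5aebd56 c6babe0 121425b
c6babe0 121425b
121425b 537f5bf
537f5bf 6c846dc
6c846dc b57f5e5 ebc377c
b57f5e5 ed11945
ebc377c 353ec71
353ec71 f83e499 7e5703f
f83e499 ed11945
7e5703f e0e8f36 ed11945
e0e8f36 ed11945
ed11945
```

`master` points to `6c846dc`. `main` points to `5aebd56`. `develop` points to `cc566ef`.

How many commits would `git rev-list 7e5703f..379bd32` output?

14

Reachable from 379bd32: {121425b, 353ec71, 379bd32, 537f5bf, 57ae4f4, 5aebd56, 6c846dc, 7e5703f, b57f5e5, bb38195, bbfac8e, c6babe0, d7fd545, e0e8f36, ebc377c, ed11945, f83e499}.
Reachable from 7e5703f: {7e5703f, e0e8f36, ed11945}.
In 379bd32's history but not 7e5703f's: {121425b, 353ec71, 379bd32, 537f5bf, 57ae4f4, 5aebd56, 6c846dc, b57f5e5, bb38195, bbfac8e, c6babe0, d7fd545, ebc377c, f83e499} — 14 commits.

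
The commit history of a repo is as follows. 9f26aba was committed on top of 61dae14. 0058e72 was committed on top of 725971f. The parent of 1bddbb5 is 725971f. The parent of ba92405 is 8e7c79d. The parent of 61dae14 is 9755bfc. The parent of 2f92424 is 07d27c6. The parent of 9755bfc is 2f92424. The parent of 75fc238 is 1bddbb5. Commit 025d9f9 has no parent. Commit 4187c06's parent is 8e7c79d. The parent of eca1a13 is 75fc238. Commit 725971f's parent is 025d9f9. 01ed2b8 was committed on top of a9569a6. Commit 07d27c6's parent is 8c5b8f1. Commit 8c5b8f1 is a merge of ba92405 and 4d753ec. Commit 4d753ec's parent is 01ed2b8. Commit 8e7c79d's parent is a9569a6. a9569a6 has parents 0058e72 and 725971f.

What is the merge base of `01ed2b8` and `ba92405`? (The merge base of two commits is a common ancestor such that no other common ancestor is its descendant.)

a9569a6

Ancestors of 01ed2b8: {0058e72, 01ed2b8, 025d9f9, 725971f, a9569a6}.
Ancestors of ba92405: {0058e72, 025d9f9, 725971f, 8e7c79d, a9569a6, ba92405}.
Common ancestors: {0058e72, 025d9f9, 725971f, a9569a6}.
Among these, a9569a6 is not an ancestor of any other common ancestor — it is the merge base.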